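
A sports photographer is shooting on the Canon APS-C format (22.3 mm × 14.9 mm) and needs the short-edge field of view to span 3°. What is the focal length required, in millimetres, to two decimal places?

From α = 2·arctan(h/2f) we get f = h / (2·tan(α/2)).
With h = 14.9 mm and α/2 = 1.5°, tan(α/2) ≈ 0.02619, so f ≈ 14.9 / 0.05237 ≈ 284.5040 mm.

284.50 mm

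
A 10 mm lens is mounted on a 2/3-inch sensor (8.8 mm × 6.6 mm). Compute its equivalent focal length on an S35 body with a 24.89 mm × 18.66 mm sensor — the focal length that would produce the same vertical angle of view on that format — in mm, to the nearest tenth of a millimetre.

Equal angle of view means equal height/f ratio, so f₂ = f₁ · (height₂/height₁) = 10 × 18.66/6.6.
f₂ = 10 × 2.82727 ≈ 28.273 mm.

28.3 mm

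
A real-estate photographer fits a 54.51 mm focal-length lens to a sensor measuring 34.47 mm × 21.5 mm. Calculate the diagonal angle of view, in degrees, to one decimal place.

Sensor diagonal = √(34.47² + 21.5²) = √1650.4309 ≈ 40.6255 mm.
Angle of view α = 2·arctan(d/2f) with d = 40.6255 mm and f = 54.51 mm.
d/2f = 0.37264; arctan(0.37264) ≈ 20.4375°, so α ≈ 40.8751°.

40.9°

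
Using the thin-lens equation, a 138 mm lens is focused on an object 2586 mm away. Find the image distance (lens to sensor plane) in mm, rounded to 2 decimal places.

145.78 mm

1/dᵢ = 1/f − 1/dₒ = 1/138 − 1/2586 = 0.0068597 mm⁻¹.
dᵢ = 1/0.0068597 ≈ 145.7794 mm.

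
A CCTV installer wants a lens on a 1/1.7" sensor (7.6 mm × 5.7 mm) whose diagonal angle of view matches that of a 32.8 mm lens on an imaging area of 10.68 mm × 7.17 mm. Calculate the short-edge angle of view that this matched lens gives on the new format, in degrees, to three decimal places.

Sensor diagonal = √(10.68² + 7.17²) = √165.4713 ≈ 12.8636 mm.
Sensor diagonal = √(7.6² + 5.7²) = √90.2500 ≈ 9.5000 mm.
Equal diagonal AOV ⇒ f₂ = f₁ · 9.5000/12.8636 = 32.8 × 0.73852 ≈ 24.2235 mm.
Short-edge AOV on the new format = 2·arctan(5.7 / (2 × 24.2235)) = 2·arctan(0.11765) ≈ 13.4205°.

13.421°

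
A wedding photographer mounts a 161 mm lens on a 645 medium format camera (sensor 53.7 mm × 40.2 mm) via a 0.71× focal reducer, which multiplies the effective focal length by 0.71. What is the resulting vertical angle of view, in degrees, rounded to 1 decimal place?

Effective focal length f = 161 × 0.71 = 114.31 mm.
α = 2·arctan(40.2 / (2 × 114.31)) = 2·arctan(0.17584) ≈ 19.9456°.

19.9°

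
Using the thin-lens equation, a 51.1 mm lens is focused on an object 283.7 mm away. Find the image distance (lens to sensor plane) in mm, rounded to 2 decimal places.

1/dᵢ = 1/f − 1/dₒ = 1/51.1 − 1/283.7 = 0.0160446 mm⁻¹.
dᵢ = 1/0.0160446 ≈ 62.3262 mm.

62.33 mm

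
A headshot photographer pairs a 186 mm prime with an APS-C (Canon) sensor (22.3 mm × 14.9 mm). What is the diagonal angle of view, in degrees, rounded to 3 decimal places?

Sensor diagonal = √(22.3² + 14.9²) = √719.3000 ≈ 26.8198 mm.
Angle of view α = 2·arctan(d/2f) with d = 26.8198 mm and f = 186 mm.
d/2f = 0.07210; arctan(0.07210) ≈ 4.1237°, so α ≈ 8.2473°.

8.247°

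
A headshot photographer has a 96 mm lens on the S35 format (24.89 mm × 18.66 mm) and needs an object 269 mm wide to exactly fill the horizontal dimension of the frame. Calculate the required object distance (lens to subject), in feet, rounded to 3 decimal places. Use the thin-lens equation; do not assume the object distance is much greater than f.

3.719 ft

Magnification m = w/W = dᵢ/dₒ; combined with 1/f = 1/dₒ + 1/dᵢ this gives dₒ = f·(1 + W/w).
dₒ = 96 mm × (1 + 269/24.89) = 96 × 11.8076 ≈ 1133.525 mm = 1133.525/304.8 ft = 3.71891 ft.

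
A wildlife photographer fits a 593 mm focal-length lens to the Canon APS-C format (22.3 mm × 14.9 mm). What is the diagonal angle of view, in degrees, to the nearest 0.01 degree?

Sensor diagonal = √(22.3² + 14.9²) = √719.3000 ≈ 26.8198 mm.
Angle of view α = 2·arctan(d/2f) with d = 26.8198 mm and f = 593 mm.
d/2f = 0.02261; arctan(0.02261) ≈ 1.2954°, so α ≈ 2.5909°.

2.59°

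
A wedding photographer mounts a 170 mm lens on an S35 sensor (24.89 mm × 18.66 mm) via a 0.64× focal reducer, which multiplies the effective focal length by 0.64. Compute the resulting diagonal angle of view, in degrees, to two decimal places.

16.27°

Effective focal length f = 170 × 0.64 = 108.8 mm.
Sensor diagonal = √(24.89² + 18.66²) = √967.7077 ≈ 31.1080 mm.
α = 2·arctan(31.108 / (2 × 108.8)) = 2·arctan(0.14296) ≈ 16.2717°.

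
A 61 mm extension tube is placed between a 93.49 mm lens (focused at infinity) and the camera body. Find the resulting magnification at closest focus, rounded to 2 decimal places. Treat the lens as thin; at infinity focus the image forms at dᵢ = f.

The tube moves the image plane from f to f + e, so dᵢ = 93.49 + 61 = 154.49 mm. Focus is achieved when 1/f = 1/dₒ + 1/dᵢ, giving dₒ = 1/(1/f − 1/(f+e)).
Magnification m = dᵢ/dₒ = (f+e)·(1/f − 1/(f+e)) = e/f = 61/93.49 ≈ 0.6525.

0.65×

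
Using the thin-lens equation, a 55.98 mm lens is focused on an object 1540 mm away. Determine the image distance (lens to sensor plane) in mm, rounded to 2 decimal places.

1/dᵢ = 1/f − 1/dₒ = 1/55.98 − 1/1540 = 0.0172142 mm⁻¹.
dᵢ = 1/0.0172142 ≈ 58.0917 mm.

58.09 mm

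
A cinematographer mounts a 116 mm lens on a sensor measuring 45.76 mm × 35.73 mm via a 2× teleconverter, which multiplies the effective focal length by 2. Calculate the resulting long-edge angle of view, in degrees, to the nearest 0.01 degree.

Effective focal length f = 116 × 2 = 232 mm.
α = 2·arctan(45.76 / (2 × 232)) = 2·arctan(0.09862) ≈ 11.2647°.

11.26°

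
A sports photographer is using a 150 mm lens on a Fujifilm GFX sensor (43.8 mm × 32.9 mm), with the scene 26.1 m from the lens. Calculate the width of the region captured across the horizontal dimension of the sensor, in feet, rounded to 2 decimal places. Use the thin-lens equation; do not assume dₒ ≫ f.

24.86 ft

dₒ: 26.1 m = 26100 mm.
Similar triangles through the lens centre give W/dₒ = w/dᵢ; with 1/f = 1/dₒ + 1/dᵢ this gives W = w·(dₒ − f)/f.
W = 43.8 mm × (26100 − 150) / 150 = 43.8 × 173.0000 ≈ 7577.400 mm = 7577.400/304.8 ft = 24.8602 ft.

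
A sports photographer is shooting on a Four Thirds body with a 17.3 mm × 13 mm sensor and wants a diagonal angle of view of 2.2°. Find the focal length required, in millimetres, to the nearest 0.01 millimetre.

Sensor diagonal = √(17.3² + 13²) = √468.2900 ≈ 21.6400 mm.
From α = 2·arctan(d/2f) we get f = d / (2·tan(α/2)).
With d = 21.6400 mm and α/2 = 1.1°, tan(α/2) ≈ 0.01920, so f ≈ 21.6400 / 0.03840 ≈ 563.5131 mm.

563.51 mm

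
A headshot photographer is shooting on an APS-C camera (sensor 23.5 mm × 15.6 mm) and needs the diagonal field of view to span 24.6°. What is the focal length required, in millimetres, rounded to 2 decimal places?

64.68 mm

Sensor diagonal = √(23.5² + 15.6²) = √795.6100 ≈ 28.2066 mm.
From α = 2·arctan(d/2f) we get f = d / (2·tan(α/2)).
With d = 28.2066 mm and α/2 = 12.3°, tan(α/2) ≈ 0.21804, so f ≈ 28.2066 / 0.43607 ≈ 64.6835 mm.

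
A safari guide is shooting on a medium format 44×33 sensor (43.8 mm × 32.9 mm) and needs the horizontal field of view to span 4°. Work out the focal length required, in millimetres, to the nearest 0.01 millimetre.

From α = 2·arctan(w/2f) we get f = w / (2·tan(α/2)).
With w = 43.8 mm and α/2 = 2°, tan(α/2) ≈ 0.03492, so f ≈ 43.8 / 0.06984 ≈ 627.1339 mm.

627.13 mm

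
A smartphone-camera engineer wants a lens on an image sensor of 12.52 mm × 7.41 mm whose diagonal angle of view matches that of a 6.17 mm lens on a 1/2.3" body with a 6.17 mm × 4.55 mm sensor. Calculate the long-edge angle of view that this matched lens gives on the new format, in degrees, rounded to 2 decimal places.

56.26°

Sensor diagonal = √(6.17² + 4.55²) = √58.7714 ≈ 7.6663 mm.
Sensor diagonal = √(12.52² + 7.41²) = √211.6585 ≈ 14.5485 mm.
Equal diagonal AOV ⇒ f₂ = f₁ · 14.5485/7.6663 = 6.17 × 1.89773 ≈ 11.7090 mm.
Long-edge AOV on the new format = 2·arctan(12.52 / (2 × 11.7090)) = 2·arctan(0.53463) ≈ 56.2607°.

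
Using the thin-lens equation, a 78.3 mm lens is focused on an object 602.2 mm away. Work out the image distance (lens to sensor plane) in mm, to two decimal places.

90.00 mm

1/dᵢ = 1/f − 1/dₒ = 1/78.3 − 1/602.2 = 0.0111108 mm⁻¹.
dᵢ = 1/0.0111108 ≈ 90.0024 mm.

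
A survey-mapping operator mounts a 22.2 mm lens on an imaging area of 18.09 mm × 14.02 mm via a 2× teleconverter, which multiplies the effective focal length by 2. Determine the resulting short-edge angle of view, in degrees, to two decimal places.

17.94°

Effective focal length f = 22.2 × 2 = 44.4 mm.
α = 2·arctan(14.02 / (2 × 44.4)) = 2·arctan(0.15788) ≈ 17.9439°.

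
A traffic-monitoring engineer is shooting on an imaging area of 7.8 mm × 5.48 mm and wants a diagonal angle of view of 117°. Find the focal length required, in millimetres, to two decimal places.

2.92 mm

Sensor diagonal = √(7.8² + 5.48²) = √90.8704 ≈ 9.5326 mm.
From α = 2·arctan(d/2f) we get f = d / (2·tan(α/2)).
With d = 9.5326 mm and α/2 = 58.5°, tan(α/2) ≈ 1.63185, so f ≈ 9.5326 / 3.26370 ≈ 2.9208 mm.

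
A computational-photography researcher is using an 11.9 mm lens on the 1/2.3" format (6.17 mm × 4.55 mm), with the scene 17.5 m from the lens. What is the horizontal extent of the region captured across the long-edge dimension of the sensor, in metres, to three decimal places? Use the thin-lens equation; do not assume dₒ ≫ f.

9.067 m

dₒ: 17.5 m = 17500 mm.
Similar triangles through the lens centre give W/dₒ = w/dᵢ; with 1/f = 1/dₒ + 1/dᵢ this gives W = w·(dₒ − f)/f.
W = 6.17 mm × (17500 − 11.9) / 11.9 = 6.17 × 1469.5882 ≈ 9067.359 mm = 9.06736 m.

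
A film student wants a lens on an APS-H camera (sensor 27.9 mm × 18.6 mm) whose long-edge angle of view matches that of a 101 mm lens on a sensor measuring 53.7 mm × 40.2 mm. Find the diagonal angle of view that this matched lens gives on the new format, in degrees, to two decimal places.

Equal long-edge AOV ⇒ f₂ = f₁ · 27.9/53.7 = 101 × 0.51955 ≈ 52.4749 mm.
Sensor diagonal = √(27.9² + 18.6²) = √1124.3700 ≈ 33.5316 mm.
Diagonal AOV on the new format = 2·arctan(33.5316 / (2 × 52.4749)) = 2·arctan(0.31950) ≈ 35.4376°.

35.44°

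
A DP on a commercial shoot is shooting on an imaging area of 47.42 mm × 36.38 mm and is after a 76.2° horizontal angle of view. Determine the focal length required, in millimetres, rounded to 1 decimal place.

From α = 2·arctan(w/2f) we get f = w / (2·tan(α/2)).
With w = 47.42 mm and α/2 = 38.1°, tan(α/2) ≈ 0.78410, so f ≈ 47.42 / 1.56820 ≈ 30.2385 mm.

30.2 mm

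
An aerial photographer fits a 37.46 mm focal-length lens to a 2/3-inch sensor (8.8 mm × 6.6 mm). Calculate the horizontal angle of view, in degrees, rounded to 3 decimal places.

13.398°

Angle of view α = 2·arctan(w/2f) with w = 8.8 mm and f = 37.46 mm.
w/2f = 0.11746; arctan(0.11746) ≈ 6.6992°, so α ≈ 13.3984°.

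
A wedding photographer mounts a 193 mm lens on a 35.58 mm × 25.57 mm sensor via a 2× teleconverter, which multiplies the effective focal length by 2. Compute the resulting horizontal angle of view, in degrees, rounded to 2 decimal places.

5.28°

Effective focal length f = 193 × 2 = 386 mm.
α = 2·arctan(35.58 / (2 × 386)) = 2·arctan(0.04609) ≈ 5.2776°.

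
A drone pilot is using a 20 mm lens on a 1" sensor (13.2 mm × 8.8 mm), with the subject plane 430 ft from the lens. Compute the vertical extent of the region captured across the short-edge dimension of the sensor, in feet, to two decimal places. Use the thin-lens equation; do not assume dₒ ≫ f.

dₒ: 430 ft × 304.8 mm/ft = 131064.00 mm.
Similar triangles through the lens centre give W/dₒ = h/dᵢ; with 1/f = 1/dₒ + 1/dᵢ this gives W = h·(dₒ − f)/f.
W = 8.8 mm × (131064 − 20) / 20 = 8.8 × 6552.1998 ≈ 57659.358 mm = 57659.358/304.8 ft = 189.171 ft.

189.17 ft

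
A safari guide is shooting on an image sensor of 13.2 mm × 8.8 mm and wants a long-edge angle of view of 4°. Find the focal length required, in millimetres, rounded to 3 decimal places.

From α = 2·arctan(w/2f) we get f = w / (2·tan(α/2)).
With w = 13.2 mm and α/2 = 2°, tan(α/2) ≈ 0.03492, so f ≈ 13.2 / 0.06984 ≈ 188.9993 mm.

188.999 mm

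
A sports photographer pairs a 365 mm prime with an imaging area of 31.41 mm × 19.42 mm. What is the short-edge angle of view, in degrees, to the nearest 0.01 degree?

3.05°

Angle of view α = 2·arctan(h/2f) with h = 19.42 mm and f = 365 mm.
h/2f = 0.02660; arctan(0.02660) ≈ 1.5239°, so α ≈ 3.0477°.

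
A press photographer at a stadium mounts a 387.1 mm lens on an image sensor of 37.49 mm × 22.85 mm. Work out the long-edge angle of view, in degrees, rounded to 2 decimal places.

5.54°

Angle of view α = 2·arctan(w/2f) with w = 37.49 mm and f = 387.1 mm.
w/2f = 0.04842; arctan(0.04842) ≈ 2.7723°, so α ≈ 5.5447°.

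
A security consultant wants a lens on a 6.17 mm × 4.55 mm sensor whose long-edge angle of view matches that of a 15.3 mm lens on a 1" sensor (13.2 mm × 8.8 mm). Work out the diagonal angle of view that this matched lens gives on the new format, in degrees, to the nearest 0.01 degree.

Equal long-edge AOV ⇒ f₂ = f₁ · 6.17/13.2 = 15.3 × 0.46742 ≈ 7.1516 mm.
Sensor diagonal = √(6.17² + 4.55²) = √58.7714 ≈ 7.6663 mm.
Diagonal AOV on the new format = 2·arctan(7.6663 / (2 × 7.1516)) = 2·arctan(0.53598) ≈ 56.3810°.

56.38°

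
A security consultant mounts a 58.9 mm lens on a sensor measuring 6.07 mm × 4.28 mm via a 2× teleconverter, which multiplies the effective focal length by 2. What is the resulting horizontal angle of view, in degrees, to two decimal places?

2.95°

Effective focal length f = 58.9 × 2 = 117.8 mm.
α = 2·arctan(6.07 / (2 × 117.8)) = 2·arctan(0.02576) ≈ 2.9517°.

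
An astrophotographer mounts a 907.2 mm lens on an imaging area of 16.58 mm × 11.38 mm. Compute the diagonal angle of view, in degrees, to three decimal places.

1.270°

Sensor diagonal = √(16.58² + 11.38²) = √404.4008 ≈ 20.1097 mm.
Angle of view α = 2·arctan(d/2f) with d = 20.1097 mm and f = 907.2 mm.
d/2f = 0.01108; arctan(0.01108) ≈ 0.6350°, so α ≈ 1.2700°.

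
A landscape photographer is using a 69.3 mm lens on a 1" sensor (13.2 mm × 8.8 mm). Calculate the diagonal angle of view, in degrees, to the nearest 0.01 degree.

13.06°

Sensor diagonal = √(13.2² + 8.8²) = √251.6800 ≈ 15.8644 mm.
Angle of view α = 2·arctan(d/2f) with d = 15.8644 mm and f = 69.3 mm.
d/2f = 0.11446; arctan(0.11446) ≈ 6.5298°, so α ≈ 13.0595°.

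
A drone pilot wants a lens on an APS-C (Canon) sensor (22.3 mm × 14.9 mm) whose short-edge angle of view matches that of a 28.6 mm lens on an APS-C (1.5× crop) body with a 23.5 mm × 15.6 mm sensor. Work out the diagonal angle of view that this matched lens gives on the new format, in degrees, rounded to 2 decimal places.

Equal short-edge AOV ⇒ f₂ = f₁ · 14.9/15.6 = 28.6 × 0.95513 ≈ 27.3167 mm.
Sensor diagonal = √(22.3² + 14.9²) = √719.3000 ≈ 26.8198 mm.
Diagonal AOV on the new format = 2·arctan(26.8198 / (2 × 27.3167)) = 2·arctan(0.49090) ≈ 52.2933°.

52.29°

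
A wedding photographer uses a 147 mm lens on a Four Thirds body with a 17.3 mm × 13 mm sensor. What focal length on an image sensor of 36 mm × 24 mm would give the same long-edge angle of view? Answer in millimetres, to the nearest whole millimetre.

306 mm

Equal angle of view means equal width/f ratio, so f₂ = f₁ · (width₂/width₁) = 147 × 36/17.3.
f₂ = 147 × 2.08092 ≈ 305.896 mm.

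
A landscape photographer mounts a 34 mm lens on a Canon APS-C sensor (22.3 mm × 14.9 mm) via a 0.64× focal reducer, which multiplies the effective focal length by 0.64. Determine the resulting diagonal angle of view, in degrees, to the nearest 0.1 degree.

63.3°

Effective focal length f = 34 × 0.64 = 21.76 mm.
Sensor diagonal = √(22.3² + 14.9²) = √719.3000 ≈ 26.8198 mm.
α = 2·arctan(26.820 / (2 × 21.76)) = 2·arctan(0.61626) ≈ 63.2880°.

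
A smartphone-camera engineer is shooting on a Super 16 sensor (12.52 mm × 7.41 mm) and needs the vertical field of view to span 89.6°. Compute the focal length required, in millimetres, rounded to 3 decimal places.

3.731 mm

From α = 2·arctan(h/2f) we get f = h / (2·tan(α/2)).
With h = 7.41 mm and α/2 = 44.8°, tan(α/2) ≈ 0.99304, so f ≈ 7.41 / 1.98609 ≈ 3.7310 mm.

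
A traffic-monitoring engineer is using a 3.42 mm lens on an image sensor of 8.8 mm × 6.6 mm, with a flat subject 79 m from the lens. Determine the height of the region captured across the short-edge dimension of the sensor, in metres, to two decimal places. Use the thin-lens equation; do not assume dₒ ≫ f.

152.45 m

dₒ: 79 m = 79000 mm.
Similar triangles through the lens centre give W/dₒ = h/dᵢ; with 1/f = 1/dₒ + 1/dᵢ this gives W = h·(dₒ − f)/f.
W = 6.6 mm × (79000 − 3.42) / 3.42 = 6.6 × 23098.4152 ≈ 152449.540 mm = 152.45 m.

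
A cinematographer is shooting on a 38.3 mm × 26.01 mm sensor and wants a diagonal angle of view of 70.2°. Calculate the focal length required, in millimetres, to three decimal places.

32.937 mm

Sensor diagonal = √(38.3² + 26.01²) = √2143.4101 ≈ 46.2970 mm.
From α = 2·arctan(d/2f) we get f = d / (2·tan(α/2)).
With d = 46.2970 mm and α/2 = 35.1°, tan(α/2) ≈ 0.70281, so f ≈ 46.2970 / 1.40562 ≈ 32.9370 mm.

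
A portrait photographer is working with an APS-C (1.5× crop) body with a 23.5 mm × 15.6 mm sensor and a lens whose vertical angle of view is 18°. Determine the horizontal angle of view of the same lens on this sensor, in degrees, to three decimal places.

From the vertical AOV: f = 15.6 / (2·tan(9°)) = 15.6 / 0.31677 ≈ 49.2473 mm.
Horizontal AOV = 2·arctan(23.5 / (2 × 49.2473)) = 2·arctan(0.23859) ≈ 26.8389°.

26.839°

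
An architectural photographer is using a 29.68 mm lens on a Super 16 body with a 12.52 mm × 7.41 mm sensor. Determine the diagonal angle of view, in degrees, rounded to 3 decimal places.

27.542°

Sensor diagonal = √(12.52² + 7.41²) = √211.6585 ≈ 14.5485 mm.
Angle of view α = 2·arctan(d/2f) with d = 14.5485 mm and f = 29.68 mm.
d/2f = 0.24509; arctan(0.24509) ≈ 13.7711°, so α ≈ 27.5422°.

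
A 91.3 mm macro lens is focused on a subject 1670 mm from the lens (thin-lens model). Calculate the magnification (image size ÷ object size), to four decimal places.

0.0578×

Thin lens: 1/f = 1/dₒ + 1/dᵢ → 1/dᵢ = 1/91.3 − 1/1670 = 0.0103541 mm⁻¹, so dᵢ ≈ 96.5801 mm.
Magnification m = dᵢ/dₒ = 96.5801/1670 ≈ 0.05783.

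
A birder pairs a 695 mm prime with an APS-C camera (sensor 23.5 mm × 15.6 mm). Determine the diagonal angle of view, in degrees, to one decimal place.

2.3°

Sensor diagonal = √(23.5² + 15.6²) = √795.6100 ≈ 28.2066 mm.
Angle of view α = 2·arctan(d/2f) with d = 28.2066 mm and f = 695 mm.
d/2f = 0.02029; arctan(0.02029) ≈ 1.1625°, so α ≈ 2.3250°.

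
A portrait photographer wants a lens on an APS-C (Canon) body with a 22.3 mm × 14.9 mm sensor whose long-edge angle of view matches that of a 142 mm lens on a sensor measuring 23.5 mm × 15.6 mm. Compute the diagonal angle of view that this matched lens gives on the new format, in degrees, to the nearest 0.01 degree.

Equal long-edge AOV ⇒ f₂ = f₁ · 22.3/23.5 = 142 × 0.94894 ≈ 134.7489 mm.
Sensor diagonal = √(22.3² + 14.9²) = √719.3000 ≈ 26.8198 mm.
Diagonal AOV on the new format = 2·arctan(26.8198 / (2 × 134.7489)) = 2·arctan(0.09952) ≈ 11.3664°.

11.37°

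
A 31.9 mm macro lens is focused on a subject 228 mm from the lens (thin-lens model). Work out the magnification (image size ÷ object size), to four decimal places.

Thin lens: 1/f = 1/dₒ + 1/dᵢ → 1/dᵢ = 1/31.9 − 1/228 = 0.0269620 mm⁻¹, so dᵢ ≈ 37.0892 mm.
Magnification m = dᵢ/dₒ = 37.0892/228 ≈ 0.16267.

0.1627×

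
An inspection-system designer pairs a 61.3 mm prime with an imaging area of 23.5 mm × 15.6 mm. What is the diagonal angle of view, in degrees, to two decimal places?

Sensor diagonal = √(23.5² + 15.6²) = √795.6100 ≈ 28.2066 mm.
Angle of view α = 2·arctan(d/2f) with d = 28.2066 mm and f = 61.3 mm.
d/2f = 0.23007; arctan(0.23007) ≈ 12.9566°, so α ≈ 25.9131°.

25.91°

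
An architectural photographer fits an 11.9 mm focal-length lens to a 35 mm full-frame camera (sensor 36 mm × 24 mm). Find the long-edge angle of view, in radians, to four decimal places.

1.9733 rad

Angle of view α = 2·arctan(w/2f) with w = 36 mm and f = 11.9 mm.
w/2f = 1.51261; arctan(1.51261) ≈ 0.9866 rad, so α ≈ 1.9733 rad.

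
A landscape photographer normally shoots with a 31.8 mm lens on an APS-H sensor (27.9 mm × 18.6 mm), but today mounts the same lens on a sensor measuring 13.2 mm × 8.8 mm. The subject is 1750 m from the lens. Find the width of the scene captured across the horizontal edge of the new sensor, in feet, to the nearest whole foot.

2383 ft

The focal length stays 31.8 mm; the relevant sensor dimension is now w = 13.2 mm. Object distance dₒ = 1750 m = 1.75e+06 mm.
Thin-lens field width W = w·(dₒ − f)/f = 13.2 × (1.75e+06 − 31.8)/31.8 ≈ 726401.894 mm = 726401.894/304.8 ft = 2383.21 ft.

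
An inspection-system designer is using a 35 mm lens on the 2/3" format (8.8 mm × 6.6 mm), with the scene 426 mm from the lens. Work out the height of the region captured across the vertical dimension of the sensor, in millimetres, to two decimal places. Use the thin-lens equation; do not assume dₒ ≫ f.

Similar triangles through the lens centre give W/dₒ = h/dᵢ; with 1/f = 1/dₒ + 1/dᵢ this gives W = h·(dₒ − f)/f.
W = 6.6 mm × (426 − 35) / 35 = 6.6 × 11.1714 ≈ 73.731 mm.

73.73 mm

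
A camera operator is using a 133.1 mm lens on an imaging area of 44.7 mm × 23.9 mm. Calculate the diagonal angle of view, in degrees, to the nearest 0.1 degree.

21.6°

Sensor diagonal = √(44.7² + 23.9²) = √2569.3000 ≈ 50.6883 mm.
Angle of view α = 2·arctan(d/2f) with d = 50.6883 mm and f = 133.1 mm.
d/2f = 0.19041; arctan(0.19041) ≈ 10.7809°, so α ≈ 21.5617°.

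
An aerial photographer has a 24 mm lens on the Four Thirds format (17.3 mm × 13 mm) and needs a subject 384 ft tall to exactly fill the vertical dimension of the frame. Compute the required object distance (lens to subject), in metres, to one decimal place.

W: 384 ft × 304.8 mm/ft = 117043.20 mm.
Magnification m = h/W = dᵢ/dₒ; combined with 1/f = 1/dₒ + 1/dᵢ this gives dₒ = f·(1 + W/h).
dₒ = 24 mm × (1 + 117043/13) = 24 × 9004.3228 ≈ 216103.747 mm = 216.104 m.

216.1 m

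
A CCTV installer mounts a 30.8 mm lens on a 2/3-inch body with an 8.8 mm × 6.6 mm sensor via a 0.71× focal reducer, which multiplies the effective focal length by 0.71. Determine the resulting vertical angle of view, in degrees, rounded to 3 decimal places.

Effective focal length f = 30.8 × 0.71 = 21.868 mm.
α = 2·arctan(6.6 / (2 × 21.868)) = 2·arctan(0.15091) ≈ 17.1630°.

17.163°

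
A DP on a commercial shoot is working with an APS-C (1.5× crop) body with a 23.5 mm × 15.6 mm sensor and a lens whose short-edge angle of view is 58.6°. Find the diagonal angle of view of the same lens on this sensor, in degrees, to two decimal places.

From the short-edge AOV: f = 15.6 / (2·tan(29.3°)) = 15.6 / 1.12235 ≈ 13.8994 mm.
Sensor diagonal = √(23.5² + 15.6²) = √795.6100 ≈ 28.2066 mm.
Diagonal AOV = 2·arctan(28.2066 / (2 × 13.8994)) = 2·arctan(1.01467) ≈ 90.8341°.

90.83°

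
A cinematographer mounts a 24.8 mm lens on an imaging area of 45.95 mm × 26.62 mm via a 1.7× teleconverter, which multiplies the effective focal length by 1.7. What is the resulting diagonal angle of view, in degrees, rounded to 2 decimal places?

64.40°

Effective focal length f = 24.8 × 1.7 = 42.16 mm.
Sensor diagonal = √(45.95² + 26.62²) = √2820.0269 ≈ 53.1039 mm.
α = 2·arctan(53.104 / (2 × 42.16)) = 2·arctan(0.62979) ≈ 64.4047°.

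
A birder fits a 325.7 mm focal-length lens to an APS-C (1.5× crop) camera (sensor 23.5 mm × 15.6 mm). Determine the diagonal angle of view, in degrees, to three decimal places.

Sensor diagonal = √(23.5² + 15.6²) = √795.6100 ≈ 28.2066 mm.
Angle of view α = 2·arctan(d/2f) with d = 28.2066 mm and f = 325.7 mm.
d/2f = 0.04330; arctan(0.04330) ≈ 2.4794°, so α ≈ 4.9589°.

4.959°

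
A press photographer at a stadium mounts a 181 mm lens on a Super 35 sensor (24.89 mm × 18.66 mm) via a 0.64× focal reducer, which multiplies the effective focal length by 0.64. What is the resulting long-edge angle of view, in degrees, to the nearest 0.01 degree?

12.26°

Effective focal length f = 181 × 0.64 = 115.84 mm.
α = 2·arctan(24.89 / (2 × 115.84)) = 2·arctan(0.10743) ≈ 12.2638°.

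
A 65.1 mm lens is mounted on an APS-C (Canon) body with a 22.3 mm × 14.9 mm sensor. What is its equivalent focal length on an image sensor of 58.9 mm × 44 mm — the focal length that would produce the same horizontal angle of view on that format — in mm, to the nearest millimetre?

Equal angle of view means equal width/f ratio, so f₂ = f₁ · (width₂/width₁) = 65.1 × 58.9/22.3.
f₂ = 65.1 × 2.64126 ≈ 171.946 mm.

172 mm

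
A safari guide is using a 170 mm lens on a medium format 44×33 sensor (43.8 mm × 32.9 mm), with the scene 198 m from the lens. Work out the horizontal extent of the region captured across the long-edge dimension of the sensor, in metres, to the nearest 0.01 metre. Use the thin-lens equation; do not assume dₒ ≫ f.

50.97 m

dₒ: 198 m = 198000 mm.
Similar triangles through the lens centre give W/dₒ = w/dᵢ; with 1/f = 1/dₒ + 1/dᵢ this gives W = w·(dₒ − f)/f.
W = 43.8 mm × (198000 − 170) / 170 = 43.8 × 1163.7059 ≈ 50970.318 mm = 50.9703 m.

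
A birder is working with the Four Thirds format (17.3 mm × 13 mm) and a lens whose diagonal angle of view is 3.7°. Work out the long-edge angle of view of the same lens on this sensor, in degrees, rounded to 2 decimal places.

2.96°

Sensor diagonal = √(17.3² + 13²) = √468.2900 ≈ 21.6400 mm.
From the diagonal AOV: f = 21.6400 / (2·tan(1.85°)) = 21.6400 / 0.06460 ≈ 334.9866 mm.
Long-edge AOV = 2·arctan(17.3 / (2 × 334.9866)) = 2·arctan(0.02582) ≈ 2.9583°.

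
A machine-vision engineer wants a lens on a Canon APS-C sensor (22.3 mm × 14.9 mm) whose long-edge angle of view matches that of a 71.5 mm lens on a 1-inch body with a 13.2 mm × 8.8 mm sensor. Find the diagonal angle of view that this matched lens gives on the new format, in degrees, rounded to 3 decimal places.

Equal long-edge AOV ⇒ f₂ = f₁ · 22.3/13.2 = 71.5 × 1.68939 ≈ 120.7917 mm.
Sensor diagonal = √(22.3² + 14.9²) = √719.3000 ≈ 26.8198 mm.
Diagonal AOV on the new format = 2·arctan(26.8198 / (2 × 120.7917)) = 2·arctan(0.11102) ≈ 12.6697°.

12.670°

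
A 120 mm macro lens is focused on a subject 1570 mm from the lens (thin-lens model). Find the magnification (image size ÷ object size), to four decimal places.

Thin lens: 1/f = 1/dₒ + 1/dᵢ → 1/dᵢ = 1/120 − 1/1570 = 0.0076964 mm⁻¹, so dᵢ ≈ 129.9310 mm.
Magnification m = dᵢ/dₒ = 129.9310/1570 ≈ 0.08276.

0.0828×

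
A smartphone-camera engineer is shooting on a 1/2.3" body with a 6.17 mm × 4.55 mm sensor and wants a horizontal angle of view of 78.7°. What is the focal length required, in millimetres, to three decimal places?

From α = 2·arctan(w/2f) we get f = w / (2·tan(α/2)).
With w = 6.17 mm and α/2 = 39.35°, tan(α/2) ≈ 0.81995, so f ≈ 6.17 / 1.63990 ≈ 3.7624 mm.

3.762 mm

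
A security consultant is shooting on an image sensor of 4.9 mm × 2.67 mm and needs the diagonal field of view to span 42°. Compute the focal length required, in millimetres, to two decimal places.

Sensor diagonal = √(4.9² + 2.67²) = √31.1389 ≈ 5.5802 mm.
From α = 2·arctan(d/2f) we get f = d / (2·tan(α/2)).
With d = 5.5802 mm and α/2 = 21°, tan(α/2) ≈ 0.38386, so f ≈ 5.5802 / 0.76773 ≈ 7.2685 mm.

7.27 mm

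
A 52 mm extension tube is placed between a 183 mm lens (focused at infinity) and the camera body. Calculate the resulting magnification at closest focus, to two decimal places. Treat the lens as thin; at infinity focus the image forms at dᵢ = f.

The tube moves the image plane from f to f + e, so dᵢ = 183 + 52 = 235 mm. Focus is achieved when 1/f = 1/dₒ + 1/dᵢ, giving dₒ = 1/(1/f − 1/(f+e)).
Magnification m = dᵢ/dₒ = (f+e)·(1/f − 1/(f+e)) = e/f = 52/183 ≈ 0.2842.

0.28×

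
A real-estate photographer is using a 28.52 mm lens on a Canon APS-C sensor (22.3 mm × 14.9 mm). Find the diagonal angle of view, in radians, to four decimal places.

0.8790 rad

Sensor diagonal = √(22.3² + 14.9²) = √719.3000 ≈ 26.8198 mm.
Angle of view α = 2·arctan(d/2f) with d = 26.8198 mm and f = 28.52 mm.
d/2f = 0.47019; arctan(0.47019) ≈ 0.4395 rad, so α ≈ 0.8790 rad.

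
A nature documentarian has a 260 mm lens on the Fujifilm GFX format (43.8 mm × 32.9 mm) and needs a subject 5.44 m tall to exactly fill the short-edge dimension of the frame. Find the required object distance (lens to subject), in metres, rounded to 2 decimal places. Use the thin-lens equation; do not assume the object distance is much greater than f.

43.25 m

W: 5.44 m = 5440 mm.
Magnification m = h/W = dᵢ/dₒ; combined with 1/f = 1/dₒ + 1/dᵢ this gives dₒ = f·(1 + W/h).
dₒ = 260 mm × (1 + 5440/32.9) = 260 × 166.3495 ≈ 43250.881 mm = 43.2509 m.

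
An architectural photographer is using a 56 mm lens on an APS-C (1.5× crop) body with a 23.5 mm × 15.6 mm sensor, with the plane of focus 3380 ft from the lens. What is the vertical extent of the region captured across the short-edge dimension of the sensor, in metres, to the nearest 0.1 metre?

287.0 m

dₒ: 3380 ft × 304.8 mm/ft = 1030223.97 mm.
Similar triangles through the lens centre give W/dₒ = h/dᵢ; with 1/f = 1/dₒ + 1/dᵢ this gives W = h·(dₒ − f)/f.
W = 15.6 mm × (1.03022e+06 − 56) / 56 = 15.6 × 18395.8566 ≈ 286975.362 mm = 286.975 m.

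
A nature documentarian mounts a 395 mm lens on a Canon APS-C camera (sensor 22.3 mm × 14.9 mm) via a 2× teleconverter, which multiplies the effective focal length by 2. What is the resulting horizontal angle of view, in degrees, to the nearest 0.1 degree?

1.6°

Effective focal length f = 395 × 2 = 790 mm.
α = 2·arctan(22.3 / (2 × 790)) = 2·arctan(0.01411) ≈ 1.6172°.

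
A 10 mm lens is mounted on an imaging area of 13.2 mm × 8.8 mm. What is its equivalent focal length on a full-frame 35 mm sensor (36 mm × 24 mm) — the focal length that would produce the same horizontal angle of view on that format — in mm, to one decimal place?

27.3 mm

Equal angle of view means equal width/f ratio, so f₂ = f₁ · (width₂/width₁) = 10 × 36/13.2.
f₂ = 10 × 2.72727 ≈ 27.273 mm.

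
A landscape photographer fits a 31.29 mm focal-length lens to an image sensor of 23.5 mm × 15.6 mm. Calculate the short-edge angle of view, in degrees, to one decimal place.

28.0°

Angle of view α = 2·arctan(h/2f) with h = 15.6 mm and f = 31.29 mm.
h/2f = 0.24928; arctan(0.24928) ≈ 13.9975°, so α ≈ 27.9949°.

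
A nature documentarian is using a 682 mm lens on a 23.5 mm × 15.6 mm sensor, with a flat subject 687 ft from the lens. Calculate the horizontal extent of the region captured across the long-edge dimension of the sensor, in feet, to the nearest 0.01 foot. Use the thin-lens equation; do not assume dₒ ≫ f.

dₒ: 687 ft × 304.8 mm/ft = 209397.59 mm.
Similar triangles through the lens centre give W/dₒ = w/dᵢ; with 1/f = 1/dₒ + 1/dᵢ this gives W = w·(dₒ − f)/f.
W = 23.5 mm × (209398 − 682) / 682 = 23.5 × 306.0346 ≈ 7191.813 mm = 7191.813/304.8 ft = 23.5952 ft.

23.60 ft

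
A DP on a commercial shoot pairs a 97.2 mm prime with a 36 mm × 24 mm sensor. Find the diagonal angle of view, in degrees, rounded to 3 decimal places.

Sensor diagonal = √(36² + 24²) = √1872.0000 ≈ 43.2666 mm.
Angle of view α = 2·arctan(d/2f) with d = 43.2666 mm and f = 97.2 mm.
d/2f = 0.22256; arctan(0.22256) ≈ 12.5475°, so α ≈ 25.0950°.

25.095°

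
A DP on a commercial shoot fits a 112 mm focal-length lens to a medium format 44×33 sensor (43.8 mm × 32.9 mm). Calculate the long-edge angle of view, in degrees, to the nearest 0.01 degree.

22.13°

Angle of view α = 2·arctan(w/2f) with w = 43.8 mm and f = 112 mm.
w/2f = 0.19554; arctan(0.19554) ≈ 11.0638°, so α ≈ 22.1276°.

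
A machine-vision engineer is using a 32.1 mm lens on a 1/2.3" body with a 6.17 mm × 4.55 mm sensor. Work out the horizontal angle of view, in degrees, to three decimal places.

Angle of view α = 2·arctan(w/2f) with w = 6.17 mm and f = 32.1 mm.
w/2f = 0.09611; arctan(0.09611) ≈ 5.4896°, so α ≈ 10.9792°.

10.979°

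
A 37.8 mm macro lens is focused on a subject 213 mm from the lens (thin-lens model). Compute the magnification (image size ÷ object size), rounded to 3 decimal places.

0.216×

Thin lens: 1/f = 1/dₒ + 1/dᵢ → 1/dᵢ = 1/37.8 − 1/213 = 0.0217602 mm⁻¹, so dᵢ ≈ 45.9555 mm.
Magnification m = dᵢ/dₒ = 45.9555/213 ≈ 0.21575.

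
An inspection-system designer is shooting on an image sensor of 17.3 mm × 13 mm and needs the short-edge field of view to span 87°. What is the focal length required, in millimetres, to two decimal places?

From α = 2·arctan(h/2f) we get f = h / (2·tan(α/2)).
With h = 13 mm and α/2 = 43.5°, tan(α/2) ≈ 0.94896, so f ≈ 13 / 1.89793 ≈ 6.8496 mm.

6.85 mm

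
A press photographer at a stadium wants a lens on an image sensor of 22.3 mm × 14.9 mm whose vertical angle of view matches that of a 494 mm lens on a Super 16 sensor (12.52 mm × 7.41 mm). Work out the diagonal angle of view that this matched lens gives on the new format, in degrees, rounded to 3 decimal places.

Equal vertical AOV ⇒ f₂ = f₁ · 14.9/7.41 = 494 × 2.01080 ≈ 993.3333 mm.
Sensor diagonal = √(22.3² + 14.9²) = √719.3000 ≈ 26.8198 mm.
Diagonal AOV on the new format = 2·arctan(26.8198 / (2 × 993.3333)) = 2·arctan(0.01350) ≈ 1.5469°.

1.547°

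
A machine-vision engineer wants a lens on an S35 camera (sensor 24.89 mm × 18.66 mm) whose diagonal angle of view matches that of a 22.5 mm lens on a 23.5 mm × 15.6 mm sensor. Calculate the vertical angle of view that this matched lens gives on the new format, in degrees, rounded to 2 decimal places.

41.21°

Sensor diagonal = √(23.5² + 15.6²) = √795.6100 ≈ 28.2066 mm.
Sensor diagonal = √(24.89² + 18.66²) = √967.7077 ≈ 31.1080 mm.
Equal diagonal AOV ⇒ f₂ = f₁ · 31.1080/28.2066 = 22.5 × 1.10286 ≈ 24.8144 mm.
Vertical AOV on the new format = 2·arctan(18.66 / (2 × 24.8144)) = 2·arctan(0.37599) ≈ 41.2116°.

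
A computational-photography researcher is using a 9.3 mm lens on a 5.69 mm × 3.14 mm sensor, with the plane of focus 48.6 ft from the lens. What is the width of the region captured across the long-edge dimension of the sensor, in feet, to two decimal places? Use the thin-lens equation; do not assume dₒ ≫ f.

dₒ: 48.6 ft × 304.8 mm/ft = 14813.28 mm.
Similar triangles through the lens centre give W/dₒ = w/dᵢ; with 1/f = 1/dₒ + 1/dᵢ this gives W = w·(dₒ − f)/f.
W = 5.69 mm × (14813.3 − 9.3) / 9.3 = 5.69 × 1591.8258 ≈ 9057.489 mm = 9057.489/304.8 ft = 29.7162 ft.

29.72 ft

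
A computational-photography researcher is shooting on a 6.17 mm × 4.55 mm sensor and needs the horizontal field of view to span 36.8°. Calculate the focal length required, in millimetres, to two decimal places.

From α = 2·arctan(w/2f) we get f = w / (2·tan(α/2)).
With w = 6.17 mm and α/2 = 18.4°, tan(α/2) ≈ 0.33266, so f ≈ 6.17 / 0.66531 ≈ 9.2739 mm.

9.27 mm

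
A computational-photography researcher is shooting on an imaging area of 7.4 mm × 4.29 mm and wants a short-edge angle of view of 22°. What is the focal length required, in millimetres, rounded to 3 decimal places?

11.035 mm

From α = 2·arctan(h/2f) we get f = h / (2·tan(α/2)).
With h = 4.29 mm and α/2 = 11°, tan(α/2) ≈ 0.19438, so f ≈ 4.29 / 0.38876 ≈ 11.0351 mm.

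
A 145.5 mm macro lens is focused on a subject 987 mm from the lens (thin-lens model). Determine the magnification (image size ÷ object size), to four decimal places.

Thin lens: 1/f = 1/dₒ + 1/dᵢ → 1/dᵢ = 1/145.5 − 1/987 = 0.0058597 mm⁻¹, so dᵢ ≈ 170.6578 mm.
Magnification m = dᵢ/dₒ = 170.6578/987 ≈ 0.17291.

0.1729×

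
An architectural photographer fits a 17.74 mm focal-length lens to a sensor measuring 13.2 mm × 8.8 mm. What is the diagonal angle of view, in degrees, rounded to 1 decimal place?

48.2°

Sensor diagonal = √(13.2² + 8.8²) = √251.6800 ≈ 15.8644 mm.
Angle of view α = 2·arctan(d/2f) with d = 15.8644 mm and f = 17.74 mm.
d/2f = 0.44714; arctan(0.44714) ≈ 24.0912°, so α ≈ 48.1824°.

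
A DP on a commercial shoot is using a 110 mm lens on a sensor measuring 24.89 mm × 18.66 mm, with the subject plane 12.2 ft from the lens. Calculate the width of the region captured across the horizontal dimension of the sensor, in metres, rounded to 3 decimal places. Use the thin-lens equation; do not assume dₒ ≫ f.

0.817 m

dₒ: 12.2 ft × 304.8 mm/ft = 3718.56 mm.
Similar triangles through the lens centre give W/dₒ = w/dᵢ; with 1/f = 1/dₒ + 1/dᵢ this gives W = w·(dₒ − f)/f.
W = 24.89 mm × (3718.56 − 110) / 110 = 24.89 × 32.8051 ≈ 816.519 mm = 0.816519 m.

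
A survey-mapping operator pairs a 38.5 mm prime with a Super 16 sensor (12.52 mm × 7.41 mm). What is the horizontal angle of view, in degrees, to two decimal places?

Angle of view α = 2·arctan(w/2f) with w = 12.52 mm and f = 38.5 mm.
w/2f = 0.16260; arctan(0.16260) ≈ 9.2353°, so α ≈ 18.4706°.

18.47°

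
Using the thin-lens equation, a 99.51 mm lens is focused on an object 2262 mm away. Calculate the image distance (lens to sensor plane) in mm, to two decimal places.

104.09 mm

1/dᵢ = 1/f − 1/dₒ = 1/99.51 − 1/2262 = 0.0096072 mm⁻¹.
dᵢ = 1/0.0096072 ≈ 104.0891 mm.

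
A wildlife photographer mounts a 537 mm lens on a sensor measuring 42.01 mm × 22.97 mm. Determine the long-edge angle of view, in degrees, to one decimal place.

4.5°

Angle of view α = 2·arctan(w/2f) with w = 42.01 mm and f = 537 mm.
w/2f = 0.03912; arctan(0.03912) ≈ 2.2400°, so α ≈ 4.4800°.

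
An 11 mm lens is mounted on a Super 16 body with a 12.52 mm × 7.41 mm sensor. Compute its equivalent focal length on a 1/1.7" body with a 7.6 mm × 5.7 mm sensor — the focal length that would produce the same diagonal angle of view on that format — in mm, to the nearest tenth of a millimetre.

7.2 mm

Sensor diagonal = √(12.52² + 7.41²) = √211.6585 ≈ 14.5485 mm.
Sensor diagonal = √(7.6² + 5.7²) = √90.2500 ≈ 9.5000 mm.
Equal angle of view means equal diagonal/f ratio, so f₂ = f₁ · (diagonal₂/diagonal₁) = 11 × 9.5000/14.5485.
f₂ = 11 × 0.65299 ≈ 7.183 mm.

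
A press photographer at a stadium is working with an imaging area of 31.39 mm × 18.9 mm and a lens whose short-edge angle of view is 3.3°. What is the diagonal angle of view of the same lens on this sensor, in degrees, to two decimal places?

6.39°

From the short-edge AOV: f = 18.9 / (2·tan(1.65°)) = 18.9 / 0.05761 ≈ 328.0578 mm.
Sensor diagonal = √(31.39² + 18.9²) = √1342.5421 ≈ 36.6407 mm.
Diagonal AOV = 2·arctan(36.6407 / (2 × 328.0578)) = 2·arctan(0.05584) ≈ 6.3927°.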